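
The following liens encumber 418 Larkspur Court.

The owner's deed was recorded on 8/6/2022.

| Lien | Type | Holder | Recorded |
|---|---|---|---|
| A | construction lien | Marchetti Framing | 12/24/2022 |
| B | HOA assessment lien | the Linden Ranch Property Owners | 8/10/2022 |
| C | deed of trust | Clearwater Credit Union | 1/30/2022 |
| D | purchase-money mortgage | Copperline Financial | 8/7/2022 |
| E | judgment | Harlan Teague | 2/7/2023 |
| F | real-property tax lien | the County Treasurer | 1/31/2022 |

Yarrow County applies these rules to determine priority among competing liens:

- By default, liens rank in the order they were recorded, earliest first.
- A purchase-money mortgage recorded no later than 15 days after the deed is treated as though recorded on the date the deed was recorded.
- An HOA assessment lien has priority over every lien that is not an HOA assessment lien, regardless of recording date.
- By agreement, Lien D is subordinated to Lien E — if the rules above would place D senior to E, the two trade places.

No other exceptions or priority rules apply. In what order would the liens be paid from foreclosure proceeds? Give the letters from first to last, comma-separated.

B, C, F, E, A, D

Effective dates after the stated exceptions: D's effective date is the deed date, 8/6/2022.
B is an HOA assessment lien and takes priority over every other lien.
Remaining liens by effective date: C (1/30/2022), F (1/31/2022), D (8/6/2022), A (12/24/2022), E (2/7/2023).
D is senior to E before the subordination, so the two trade places.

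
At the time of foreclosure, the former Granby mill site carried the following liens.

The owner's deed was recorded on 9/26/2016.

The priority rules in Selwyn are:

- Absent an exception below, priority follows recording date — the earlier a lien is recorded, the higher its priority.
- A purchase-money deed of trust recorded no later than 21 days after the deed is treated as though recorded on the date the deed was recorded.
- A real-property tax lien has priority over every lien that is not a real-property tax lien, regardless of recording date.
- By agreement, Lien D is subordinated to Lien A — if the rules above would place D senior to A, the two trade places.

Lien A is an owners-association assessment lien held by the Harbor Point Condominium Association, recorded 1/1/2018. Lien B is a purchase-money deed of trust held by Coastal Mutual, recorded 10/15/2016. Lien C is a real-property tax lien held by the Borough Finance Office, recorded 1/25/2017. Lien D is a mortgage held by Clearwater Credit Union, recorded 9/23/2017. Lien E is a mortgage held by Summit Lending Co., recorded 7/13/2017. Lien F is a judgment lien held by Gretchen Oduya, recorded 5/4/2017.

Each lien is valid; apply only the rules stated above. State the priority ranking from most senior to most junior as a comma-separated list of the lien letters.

First, effective dates: B relates back to the deed date 9/26/2016.
As a real-property tax lien, C is senior to every other lien.
Ordering the rest by effective date: B (9/26/2016), F (5/4/2017), E (7/13/2017), D (9/23/2017), A (1/1/2018).
D is senior to A before the subordination, so the two trade places.

C, B, F, E, A, D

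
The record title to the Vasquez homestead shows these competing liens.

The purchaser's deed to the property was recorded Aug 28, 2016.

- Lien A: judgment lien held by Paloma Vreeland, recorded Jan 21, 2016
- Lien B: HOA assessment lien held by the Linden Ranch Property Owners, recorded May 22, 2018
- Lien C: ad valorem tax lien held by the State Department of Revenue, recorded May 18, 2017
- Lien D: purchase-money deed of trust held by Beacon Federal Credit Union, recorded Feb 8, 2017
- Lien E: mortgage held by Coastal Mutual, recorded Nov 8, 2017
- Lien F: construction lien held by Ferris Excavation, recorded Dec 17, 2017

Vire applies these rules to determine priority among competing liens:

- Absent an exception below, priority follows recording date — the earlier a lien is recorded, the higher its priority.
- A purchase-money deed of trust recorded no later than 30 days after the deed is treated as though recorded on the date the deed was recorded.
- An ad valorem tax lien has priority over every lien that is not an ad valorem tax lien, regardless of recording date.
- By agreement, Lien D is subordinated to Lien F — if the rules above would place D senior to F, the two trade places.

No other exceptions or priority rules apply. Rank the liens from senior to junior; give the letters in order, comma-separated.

Effective dates after the stated exceptions: D was recorded 164 days after the deed, outside the 30-day window, so it keeps its recording date.
C is an ad valorem tax lien and takes priority over every other lien.
Remaining liens by effective date: A (Jan 21, 2016), D (Feb 8, 2017), E (Nov 8, 2017), F (Dec 17, 2017), B (May 22, 2018).
The subordination applies — D was senior to F — so D and F swap.

C, A, F, E, D, B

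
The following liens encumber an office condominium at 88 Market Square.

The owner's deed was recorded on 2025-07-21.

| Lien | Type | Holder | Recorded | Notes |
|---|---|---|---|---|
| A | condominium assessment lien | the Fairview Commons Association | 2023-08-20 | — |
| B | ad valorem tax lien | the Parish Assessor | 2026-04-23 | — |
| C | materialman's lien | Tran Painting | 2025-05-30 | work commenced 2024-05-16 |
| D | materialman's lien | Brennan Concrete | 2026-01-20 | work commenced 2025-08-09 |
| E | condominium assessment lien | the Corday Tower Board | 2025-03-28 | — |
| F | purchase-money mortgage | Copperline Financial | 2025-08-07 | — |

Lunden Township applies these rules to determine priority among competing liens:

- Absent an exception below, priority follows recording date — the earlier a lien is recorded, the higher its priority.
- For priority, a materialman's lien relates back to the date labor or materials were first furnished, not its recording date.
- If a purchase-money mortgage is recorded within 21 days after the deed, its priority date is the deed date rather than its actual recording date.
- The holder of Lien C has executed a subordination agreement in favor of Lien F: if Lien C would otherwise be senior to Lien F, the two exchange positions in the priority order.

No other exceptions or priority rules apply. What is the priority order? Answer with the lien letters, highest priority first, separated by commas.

A, F, E, C, D, B

Adjusting effective dates: C relates back to 2024-05-16 (work commenced); D's effective date is 2025-08-09, when work began; F was recorded within the 21-day window, so its effective date is the deed date 2025-07-21.
Sorted by effective date: A (2023-08-20), C (2024-05-16), E (2025-03-28), F (2025-07-21), D (2025-08-09), B (2026-04-23).
The subordination applies — C was senior to F — so C and F swap.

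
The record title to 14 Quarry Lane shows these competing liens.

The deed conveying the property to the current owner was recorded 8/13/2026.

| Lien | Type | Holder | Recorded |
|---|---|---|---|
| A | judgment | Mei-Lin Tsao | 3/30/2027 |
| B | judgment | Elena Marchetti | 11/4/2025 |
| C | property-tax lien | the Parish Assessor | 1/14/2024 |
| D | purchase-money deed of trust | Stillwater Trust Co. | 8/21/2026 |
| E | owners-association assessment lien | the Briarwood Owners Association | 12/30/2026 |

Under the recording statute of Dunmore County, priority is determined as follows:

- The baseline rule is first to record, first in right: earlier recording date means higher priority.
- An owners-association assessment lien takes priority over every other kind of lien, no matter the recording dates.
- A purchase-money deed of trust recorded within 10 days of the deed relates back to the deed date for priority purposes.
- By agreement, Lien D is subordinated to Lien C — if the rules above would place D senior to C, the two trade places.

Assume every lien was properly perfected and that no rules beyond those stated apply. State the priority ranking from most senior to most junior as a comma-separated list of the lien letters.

E, C, B, D, A

First, effective dates: D's effective date is the deed date, 8/13/2026.
E is an owners-association assessment lien and takes priority over every other lien.
Among the remaining liens, by effective date: C (1/14/2024), B (11/4/2025), D (8/13/2026), A (3/30/2027).
D already ranks below C; the subordination has no effect.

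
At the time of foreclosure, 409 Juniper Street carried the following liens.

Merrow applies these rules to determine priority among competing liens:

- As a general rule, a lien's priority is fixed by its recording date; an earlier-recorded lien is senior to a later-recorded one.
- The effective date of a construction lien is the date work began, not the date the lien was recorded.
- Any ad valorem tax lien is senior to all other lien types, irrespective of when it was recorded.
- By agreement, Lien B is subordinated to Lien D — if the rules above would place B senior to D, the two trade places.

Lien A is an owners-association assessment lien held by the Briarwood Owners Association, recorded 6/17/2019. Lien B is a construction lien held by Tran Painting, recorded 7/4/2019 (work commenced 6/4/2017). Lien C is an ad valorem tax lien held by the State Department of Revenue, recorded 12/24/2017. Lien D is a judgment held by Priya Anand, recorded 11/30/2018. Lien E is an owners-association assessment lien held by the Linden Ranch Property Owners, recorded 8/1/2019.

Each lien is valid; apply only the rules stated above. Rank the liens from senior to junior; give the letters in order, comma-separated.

C, D, B, A, E

First, effective dates: B relates back to 6/4/2017 (work commenced).
C is an ad valorem tax lien and takes priority over every other lien.
Ordering the rest by effective date: B (6/4/2017), D (11/30/2018), A (6/17/2019), E (8/1/2019).
The subordination applies — B was senior to D — so B and D swap.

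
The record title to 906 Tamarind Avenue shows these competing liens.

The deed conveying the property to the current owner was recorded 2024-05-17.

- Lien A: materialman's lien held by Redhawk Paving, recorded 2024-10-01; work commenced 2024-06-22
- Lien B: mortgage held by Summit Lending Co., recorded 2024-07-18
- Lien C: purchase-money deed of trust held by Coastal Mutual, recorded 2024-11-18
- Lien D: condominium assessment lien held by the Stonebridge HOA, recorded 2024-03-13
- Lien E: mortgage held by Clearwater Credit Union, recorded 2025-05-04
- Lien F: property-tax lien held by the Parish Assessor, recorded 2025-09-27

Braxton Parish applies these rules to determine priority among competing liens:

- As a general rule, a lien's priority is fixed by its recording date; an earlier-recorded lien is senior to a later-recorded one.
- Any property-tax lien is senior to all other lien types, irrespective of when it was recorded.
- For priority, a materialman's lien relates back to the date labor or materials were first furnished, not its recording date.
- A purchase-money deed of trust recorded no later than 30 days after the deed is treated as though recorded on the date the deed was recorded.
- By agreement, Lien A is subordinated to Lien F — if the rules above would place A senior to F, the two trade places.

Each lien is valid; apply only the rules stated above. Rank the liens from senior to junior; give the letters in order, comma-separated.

Effective dates after the stated exceptions: A is treated as recorded 2024-06-22, the work-commencement date; C was recorded 185 days after the deed — beyond 30 days — so no relation-back applies.
As a property-tax lien, F is senior to every other lien.
Among the remaining liens, by effective date: D (2024-03-13), A (2024-06-22), B (2024-07-18), C (2024-11-18), E (2025-05-04).
A is already junior to F, so the subordination agreement changes nothing.

F, D, A, B, C, E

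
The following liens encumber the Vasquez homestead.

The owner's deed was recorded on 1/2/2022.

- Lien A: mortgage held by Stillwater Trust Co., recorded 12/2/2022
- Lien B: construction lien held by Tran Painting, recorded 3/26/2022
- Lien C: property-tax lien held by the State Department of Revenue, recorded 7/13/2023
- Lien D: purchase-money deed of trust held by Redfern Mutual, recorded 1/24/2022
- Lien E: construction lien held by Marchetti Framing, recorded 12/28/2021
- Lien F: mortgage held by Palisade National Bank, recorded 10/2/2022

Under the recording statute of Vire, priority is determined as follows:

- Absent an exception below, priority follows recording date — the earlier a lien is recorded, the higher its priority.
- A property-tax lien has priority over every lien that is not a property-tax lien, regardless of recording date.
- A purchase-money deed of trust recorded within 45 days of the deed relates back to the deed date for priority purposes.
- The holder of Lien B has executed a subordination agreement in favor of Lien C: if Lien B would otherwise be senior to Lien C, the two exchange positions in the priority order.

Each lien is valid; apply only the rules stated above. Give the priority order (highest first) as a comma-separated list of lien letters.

First, effective dates: D's effective date is the deed date, 1/2/2022.
C is a property-tax lien, so it outranks all other liens regardless of date.
Ordering the rest by effective date: E (12/28/2021), D (1/2/2022), B (3/26/2022), F (10/2/2022), A (12/2/2022).
B already ranks below C; the subordination has no effect.

C, E, D, B, F, A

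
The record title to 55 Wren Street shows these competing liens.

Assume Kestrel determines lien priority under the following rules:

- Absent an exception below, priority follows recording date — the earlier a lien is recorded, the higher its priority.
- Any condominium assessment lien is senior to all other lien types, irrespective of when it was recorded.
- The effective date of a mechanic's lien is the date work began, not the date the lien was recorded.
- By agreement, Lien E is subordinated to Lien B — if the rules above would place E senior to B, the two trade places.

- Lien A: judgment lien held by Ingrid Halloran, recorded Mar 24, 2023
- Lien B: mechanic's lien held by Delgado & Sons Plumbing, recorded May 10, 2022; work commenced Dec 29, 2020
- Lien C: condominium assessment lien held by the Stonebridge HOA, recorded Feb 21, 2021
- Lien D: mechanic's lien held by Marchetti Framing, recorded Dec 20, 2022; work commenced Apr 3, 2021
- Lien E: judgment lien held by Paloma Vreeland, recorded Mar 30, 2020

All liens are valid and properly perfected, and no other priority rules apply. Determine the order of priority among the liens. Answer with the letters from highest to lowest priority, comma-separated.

First, effective dates: B relates back to Dec 29, 2020 (work commenced); D is treated as recorded Apr 3, 2021, the work-commencement date.
C is a condominium assessment lien, so it outranks all other liens regardless of date.
Ordering the rest by effective date: E (Mar 30, 2020), B (Dec 29, 2020), D (Apr 3, 2021), A (Mar 24, 2023).
Because E would otherwise rank above B, the subordination swaps them.

C, B, E, D, A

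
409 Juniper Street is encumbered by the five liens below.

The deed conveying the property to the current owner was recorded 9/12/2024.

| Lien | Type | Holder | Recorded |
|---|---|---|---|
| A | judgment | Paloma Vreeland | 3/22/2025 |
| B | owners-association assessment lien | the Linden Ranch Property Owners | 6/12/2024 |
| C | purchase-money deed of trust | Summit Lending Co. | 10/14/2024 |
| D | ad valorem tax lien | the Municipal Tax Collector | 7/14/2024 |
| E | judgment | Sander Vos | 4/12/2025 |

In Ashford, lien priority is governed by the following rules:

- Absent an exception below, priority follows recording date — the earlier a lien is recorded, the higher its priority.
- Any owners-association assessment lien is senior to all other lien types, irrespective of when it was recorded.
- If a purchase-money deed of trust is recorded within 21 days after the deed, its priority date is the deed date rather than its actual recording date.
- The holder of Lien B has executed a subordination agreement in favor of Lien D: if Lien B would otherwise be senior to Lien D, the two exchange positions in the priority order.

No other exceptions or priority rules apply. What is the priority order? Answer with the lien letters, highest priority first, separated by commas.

D, B, C, A, E

First, effective dates: C missed the 21-day window (32 days after the deed), so its recording date stands.
B is an owners-association assessment lien and takes priority over every other lien.
Remaining liens by effective date: D (7/14/2024), C (10/14/2024), A (3/22/2025), E (4/12/2025).
The subordination applies — B was senior to D — so B and D swap.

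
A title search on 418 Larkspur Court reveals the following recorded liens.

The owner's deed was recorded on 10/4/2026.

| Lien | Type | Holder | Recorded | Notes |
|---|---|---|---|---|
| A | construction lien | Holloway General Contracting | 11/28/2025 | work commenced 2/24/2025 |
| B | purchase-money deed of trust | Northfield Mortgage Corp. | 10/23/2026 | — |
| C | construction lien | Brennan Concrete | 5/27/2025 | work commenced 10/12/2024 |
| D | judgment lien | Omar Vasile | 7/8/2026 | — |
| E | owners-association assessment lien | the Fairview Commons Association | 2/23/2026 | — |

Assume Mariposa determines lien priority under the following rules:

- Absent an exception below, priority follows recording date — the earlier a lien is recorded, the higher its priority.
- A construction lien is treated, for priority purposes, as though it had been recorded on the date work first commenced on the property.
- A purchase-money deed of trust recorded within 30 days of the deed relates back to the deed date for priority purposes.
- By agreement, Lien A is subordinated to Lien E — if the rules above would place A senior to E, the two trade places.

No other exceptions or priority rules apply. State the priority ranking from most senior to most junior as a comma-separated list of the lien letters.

Effective dates: A is treated as recorded 2/24/2025, the work-commencement date; B's effective date is the deed date, 10/4/2026; C relates back to 10/12/2024 (work commenced).
By effective date, earliest first: C (10/12/2024), A (2/24/2025), E (2/23/2026), D (7/8/2026), B (10/4/2026).
A would otherwise be senior to E, so under the subordination agreement A and E exchange positions.

C, E, A, D, B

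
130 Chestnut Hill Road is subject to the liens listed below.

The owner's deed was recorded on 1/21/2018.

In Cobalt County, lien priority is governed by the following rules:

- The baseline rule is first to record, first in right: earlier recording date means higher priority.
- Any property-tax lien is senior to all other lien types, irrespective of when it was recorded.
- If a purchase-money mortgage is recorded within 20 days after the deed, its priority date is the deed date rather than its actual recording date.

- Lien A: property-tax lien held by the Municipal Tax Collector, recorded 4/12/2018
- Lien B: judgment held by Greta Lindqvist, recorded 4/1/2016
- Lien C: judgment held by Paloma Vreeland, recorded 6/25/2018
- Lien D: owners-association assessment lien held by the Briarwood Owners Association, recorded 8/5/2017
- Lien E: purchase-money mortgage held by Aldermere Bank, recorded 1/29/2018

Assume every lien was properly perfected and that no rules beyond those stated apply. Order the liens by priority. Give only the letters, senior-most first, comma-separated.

Effective dates after the stated exceptions: E was recorded within the 20-day window, so its effective date is the deed date 1/21/2018.
A is a property-tax lien, so it outranks all other liens regardless of date.
Ordering the rest by effective date: B (4/1/2016), D (8/5/2017), E (1/21/2018), C (6/25/2018).

A, B, D, E, C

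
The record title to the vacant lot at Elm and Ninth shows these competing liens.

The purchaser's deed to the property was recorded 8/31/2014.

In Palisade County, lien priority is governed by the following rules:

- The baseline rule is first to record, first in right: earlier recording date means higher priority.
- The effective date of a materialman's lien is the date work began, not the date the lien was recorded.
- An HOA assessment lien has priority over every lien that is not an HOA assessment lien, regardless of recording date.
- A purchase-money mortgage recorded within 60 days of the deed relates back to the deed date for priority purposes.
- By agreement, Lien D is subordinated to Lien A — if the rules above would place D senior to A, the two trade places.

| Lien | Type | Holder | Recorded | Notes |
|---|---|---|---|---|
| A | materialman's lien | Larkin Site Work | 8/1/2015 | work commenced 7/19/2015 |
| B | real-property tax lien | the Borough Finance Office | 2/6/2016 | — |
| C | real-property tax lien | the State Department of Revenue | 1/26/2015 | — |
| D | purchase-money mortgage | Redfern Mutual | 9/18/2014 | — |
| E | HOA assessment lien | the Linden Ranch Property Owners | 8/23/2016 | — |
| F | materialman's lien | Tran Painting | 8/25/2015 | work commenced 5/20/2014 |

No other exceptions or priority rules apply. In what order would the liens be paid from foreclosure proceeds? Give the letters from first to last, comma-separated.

First, effective dates: A's effective date is 7/19/2015, when work began; D relates back to the deed date 8/31/2014; F is treated as recorded 5/20/2014, the work-commencement date.
E is an HOA assessment lien, so it outranks all other liens regardless of date.
Remaining liens by effective date: F (5/20/2014), D (8/31/2014), C (1/26/2015), A (7/19/2015), B (2/6/2016).
Because D would otherwise rank above A, the subordination swaps them.

E, F, A, C, D, B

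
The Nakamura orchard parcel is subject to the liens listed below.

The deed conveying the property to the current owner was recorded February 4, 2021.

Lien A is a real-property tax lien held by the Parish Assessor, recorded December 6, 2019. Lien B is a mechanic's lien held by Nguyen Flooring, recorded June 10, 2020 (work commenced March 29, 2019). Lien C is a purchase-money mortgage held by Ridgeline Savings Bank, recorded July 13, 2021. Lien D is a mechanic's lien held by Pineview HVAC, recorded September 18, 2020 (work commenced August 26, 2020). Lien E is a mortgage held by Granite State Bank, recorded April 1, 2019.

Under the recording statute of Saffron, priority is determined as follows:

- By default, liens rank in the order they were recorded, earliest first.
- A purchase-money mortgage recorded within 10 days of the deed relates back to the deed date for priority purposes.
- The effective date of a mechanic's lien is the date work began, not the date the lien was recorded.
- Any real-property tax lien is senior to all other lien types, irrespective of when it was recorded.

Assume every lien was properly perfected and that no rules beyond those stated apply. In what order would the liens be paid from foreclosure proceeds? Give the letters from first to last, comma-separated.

A, B, E, D, C

Adjusting effective dates: B's effective date is March 29, 2019, when work began; C missed the 10-day window (159 days after the deed), so its recording date stands; D is treated as recorded August 26, 2020, the work-commencement date.
A, as a real-property tax lien, has superpriority and ranks first.
Remaining liens by effective date: B (March 29, 2019), E (April 1, 2019), D (August 26, 2020), C (July 13, 2021).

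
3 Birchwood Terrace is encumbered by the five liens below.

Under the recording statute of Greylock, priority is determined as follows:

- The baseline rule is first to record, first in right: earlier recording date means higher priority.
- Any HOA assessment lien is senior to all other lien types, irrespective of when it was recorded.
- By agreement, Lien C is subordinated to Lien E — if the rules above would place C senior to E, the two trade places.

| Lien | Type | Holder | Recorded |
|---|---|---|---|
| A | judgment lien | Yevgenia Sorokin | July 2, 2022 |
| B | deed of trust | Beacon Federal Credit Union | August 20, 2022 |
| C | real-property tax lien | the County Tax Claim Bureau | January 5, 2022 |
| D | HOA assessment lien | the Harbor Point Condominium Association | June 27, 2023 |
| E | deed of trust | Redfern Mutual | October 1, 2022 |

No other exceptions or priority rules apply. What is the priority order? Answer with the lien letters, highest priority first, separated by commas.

D is an HOA assessment lien, so it outranks all other liens regardless of date.
The other liens, earliest effective date first: C (January 5, 2022), A (July 2, 2022), B (August 20, 2022), E (October 1, 2022).
Because C would otherwise rank above E, the subordination swaps them.

D, E, A, B, C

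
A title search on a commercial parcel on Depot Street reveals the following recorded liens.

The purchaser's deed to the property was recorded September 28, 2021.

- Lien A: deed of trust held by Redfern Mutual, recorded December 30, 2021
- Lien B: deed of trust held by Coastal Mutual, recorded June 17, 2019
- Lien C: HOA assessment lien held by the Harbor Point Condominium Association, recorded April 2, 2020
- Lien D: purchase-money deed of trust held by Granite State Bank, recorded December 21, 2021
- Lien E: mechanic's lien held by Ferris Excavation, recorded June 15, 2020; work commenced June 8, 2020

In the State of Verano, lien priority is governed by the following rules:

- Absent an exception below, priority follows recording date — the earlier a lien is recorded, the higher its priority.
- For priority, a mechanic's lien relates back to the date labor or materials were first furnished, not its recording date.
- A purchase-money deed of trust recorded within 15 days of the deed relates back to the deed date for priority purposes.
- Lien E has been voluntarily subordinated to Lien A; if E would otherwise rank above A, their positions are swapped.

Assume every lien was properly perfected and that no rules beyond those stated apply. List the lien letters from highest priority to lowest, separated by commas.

B, C, A, D, E

First, effective dates: D was recorded 84 days after the deed, outside the 15-day window, so it keeps its recording date; E is treated as recorded June 8, 2020, the work-commencement date.
Sorted by effective date: B (June 17, 2019), C (April 2, 2020), E (June 8, 2020), D (December 21, 2021), A (December 30, 2021).
The subordination applies — E was senior to A — so E and A swap.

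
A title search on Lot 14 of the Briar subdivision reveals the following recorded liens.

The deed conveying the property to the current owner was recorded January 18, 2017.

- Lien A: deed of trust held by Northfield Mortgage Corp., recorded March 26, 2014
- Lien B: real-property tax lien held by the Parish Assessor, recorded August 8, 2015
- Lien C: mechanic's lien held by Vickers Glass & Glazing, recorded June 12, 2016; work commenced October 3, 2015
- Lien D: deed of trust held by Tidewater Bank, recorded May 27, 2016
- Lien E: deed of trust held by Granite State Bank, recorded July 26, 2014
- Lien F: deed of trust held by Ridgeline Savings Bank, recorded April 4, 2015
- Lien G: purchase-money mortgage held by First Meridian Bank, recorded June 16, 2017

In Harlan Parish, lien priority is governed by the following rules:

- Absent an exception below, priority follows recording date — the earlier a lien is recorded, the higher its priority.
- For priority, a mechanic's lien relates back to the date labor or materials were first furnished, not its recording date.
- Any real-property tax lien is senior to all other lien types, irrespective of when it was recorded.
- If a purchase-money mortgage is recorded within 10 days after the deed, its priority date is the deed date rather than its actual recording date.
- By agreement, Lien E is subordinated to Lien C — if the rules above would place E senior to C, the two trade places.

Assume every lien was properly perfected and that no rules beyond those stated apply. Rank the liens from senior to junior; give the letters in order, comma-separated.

B, A, C, F, E, D, G

Adjusting effective dates: C relates back to October 3, 2015 (work commenced); G was recorded 149 days after the deed, outside the 10-day window, so it keeps its recording date.
B is a real-property tax lien, so it outranks all other liens regardless of date.
Ordering the rest by effective date: A (March 26, 2014), E (July 26, 2014), F (April 4, 2015), C (October 3, 2015), D (May 27, 2016), G (June 16, 2017).
The subordination applies — E was senior to C — so E and C swap.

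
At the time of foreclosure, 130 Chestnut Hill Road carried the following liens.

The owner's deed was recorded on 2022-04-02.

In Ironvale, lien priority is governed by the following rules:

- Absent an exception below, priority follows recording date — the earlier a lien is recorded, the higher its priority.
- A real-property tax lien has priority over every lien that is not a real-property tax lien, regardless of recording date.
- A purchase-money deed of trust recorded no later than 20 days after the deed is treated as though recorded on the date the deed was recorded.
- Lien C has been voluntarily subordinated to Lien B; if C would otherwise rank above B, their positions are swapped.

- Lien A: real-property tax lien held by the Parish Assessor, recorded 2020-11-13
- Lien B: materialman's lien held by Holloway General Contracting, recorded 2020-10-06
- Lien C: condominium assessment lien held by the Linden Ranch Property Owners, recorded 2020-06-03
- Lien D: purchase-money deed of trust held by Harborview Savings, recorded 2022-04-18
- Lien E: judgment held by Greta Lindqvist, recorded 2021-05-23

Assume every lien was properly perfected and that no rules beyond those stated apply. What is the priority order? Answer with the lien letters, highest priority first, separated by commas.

A, B, C, E, D

First, effective dates: D relates back to the deed date 2022-04-02.
As a real-property tax lien, A is senior to every other lien.
Ordering the rest by effective date: C (2020-06-03), B (2020-10-06), E (2021-05-23), D (2022-04-02).
C is senior to B before the subordination, so the two trade places.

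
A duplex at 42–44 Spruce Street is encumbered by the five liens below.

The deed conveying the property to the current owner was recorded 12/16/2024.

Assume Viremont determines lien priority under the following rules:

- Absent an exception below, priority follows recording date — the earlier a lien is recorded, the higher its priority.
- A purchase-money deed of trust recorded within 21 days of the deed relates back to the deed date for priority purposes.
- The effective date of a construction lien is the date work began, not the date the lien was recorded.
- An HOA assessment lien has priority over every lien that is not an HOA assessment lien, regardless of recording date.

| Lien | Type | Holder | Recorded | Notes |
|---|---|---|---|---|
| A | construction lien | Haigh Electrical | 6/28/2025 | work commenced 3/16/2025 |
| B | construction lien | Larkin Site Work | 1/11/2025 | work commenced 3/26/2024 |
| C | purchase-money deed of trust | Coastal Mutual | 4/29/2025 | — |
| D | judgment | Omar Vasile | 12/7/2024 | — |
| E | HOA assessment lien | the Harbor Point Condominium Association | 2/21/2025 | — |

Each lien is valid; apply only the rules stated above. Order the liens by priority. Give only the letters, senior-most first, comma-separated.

E, B, D, A, C

Effective dates after the stated exceptions: A relates back to 3/16/2025 (work commenced); B relates back to 3/26/2024 (work commenced); C missed the 21-day window (134 days after the deed), so its recording date stands.
As an HOA assessment lien, E is senior to every other lien.
The other liens, earliest effective date first: B (3/26/2024), D (12/7/2024), A (3/16/2025), C (4/29/2025).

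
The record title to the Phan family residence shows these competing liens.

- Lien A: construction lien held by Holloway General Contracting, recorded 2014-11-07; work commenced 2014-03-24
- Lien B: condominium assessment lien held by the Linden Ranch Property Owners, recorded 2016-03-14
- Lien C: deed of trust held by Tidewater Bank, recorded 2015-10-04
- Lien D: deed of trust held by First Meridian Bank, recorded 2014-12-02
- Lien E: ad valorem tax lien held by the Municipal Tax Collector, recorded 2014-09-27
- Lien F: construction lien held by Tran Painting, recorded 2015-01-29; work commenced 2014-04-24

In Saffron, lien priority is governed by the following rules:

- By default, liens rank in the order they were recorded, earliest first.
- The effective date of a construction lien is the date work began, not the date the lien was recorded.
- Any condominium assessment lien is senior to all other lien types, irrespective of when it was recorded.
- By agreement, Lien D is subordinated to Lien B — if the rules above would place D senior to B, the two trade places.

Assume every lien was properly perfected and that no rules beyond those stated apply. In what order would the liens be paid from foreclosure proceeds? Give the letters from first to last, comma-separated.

Effective dates after the stated exceptions: A's effective date is 2014-03-24, when work began; F is treated as recorded 2014-04-24, the work-commencement date.
B, as a condominium assessment lien, has superpriority and ranks first.
Ordering the rest by effective date: A (2014-03-24), F (2014-04-24), E (2014-09-27), D (2014-12-02), C (2015-10-04).
D already ranks below B; the subordination has no effect.

B, A, F, E, D, C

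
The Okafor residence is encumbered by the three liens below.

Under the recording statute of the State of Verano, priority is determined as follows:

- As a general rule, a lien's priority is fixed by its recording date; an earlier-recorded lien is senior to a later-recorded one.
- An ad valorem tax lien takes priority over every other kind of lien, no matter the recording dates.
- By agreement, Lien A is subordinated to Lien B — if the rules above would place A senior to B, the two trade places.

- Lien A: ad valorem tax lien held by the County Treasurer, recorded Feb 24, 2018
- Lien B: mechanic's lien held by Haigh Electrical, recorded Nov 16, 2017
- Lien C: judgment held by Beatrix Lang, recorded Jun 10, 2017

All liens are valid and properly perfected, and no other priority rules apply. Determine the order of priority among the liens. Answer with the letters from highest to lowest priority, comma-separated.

B, C, A

A is an ad valorem tax lien and takes priority over every other lien.
The other liens, earliest effective date first: C (Jun 10, 2017), B (Nov 16, 2017).
Because A would otherwise rank above B, the subordination swaps them.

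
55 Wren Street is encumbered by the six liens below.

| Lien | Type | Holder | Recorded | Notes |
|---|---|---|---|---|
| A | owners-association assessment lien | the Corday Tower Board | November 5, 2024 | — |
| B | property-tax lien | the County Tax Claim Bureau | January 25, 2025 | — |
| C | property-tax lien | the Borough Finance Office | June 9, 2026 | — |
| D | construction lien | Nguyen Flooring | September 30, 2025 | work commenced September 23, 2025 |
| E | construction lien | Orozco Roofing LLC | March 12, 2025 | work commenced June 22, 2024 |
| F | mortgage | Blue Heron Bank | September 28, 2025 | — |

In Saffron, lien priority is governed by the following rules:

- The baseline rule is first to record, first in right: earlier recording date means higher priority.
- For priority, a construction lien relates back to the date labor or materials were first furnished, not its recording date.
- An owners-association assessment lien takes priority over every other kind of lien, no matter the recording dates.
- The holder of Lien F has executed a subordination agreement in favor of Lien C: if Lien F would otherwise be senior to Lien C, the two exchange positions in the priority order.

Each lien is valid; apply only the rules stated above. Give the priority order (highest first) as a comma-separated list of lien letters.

Effective dates: D is treated as recorded September 23, 2025, the work-commencement date; E's effective date is June 22, 2024, when work began.
A, as an owners-association assessment lien, has superpriority and ranks first.
The other liens, earliest effective date first: E (June 22, 2024), B (January 25, 2025), D (September 23, 2025), F (September 28, 2025), C (June 9, 2026).
F would otherwise be senior to C, so under the subordination agreement F and C exchange positions.

A, E, B, D, C, F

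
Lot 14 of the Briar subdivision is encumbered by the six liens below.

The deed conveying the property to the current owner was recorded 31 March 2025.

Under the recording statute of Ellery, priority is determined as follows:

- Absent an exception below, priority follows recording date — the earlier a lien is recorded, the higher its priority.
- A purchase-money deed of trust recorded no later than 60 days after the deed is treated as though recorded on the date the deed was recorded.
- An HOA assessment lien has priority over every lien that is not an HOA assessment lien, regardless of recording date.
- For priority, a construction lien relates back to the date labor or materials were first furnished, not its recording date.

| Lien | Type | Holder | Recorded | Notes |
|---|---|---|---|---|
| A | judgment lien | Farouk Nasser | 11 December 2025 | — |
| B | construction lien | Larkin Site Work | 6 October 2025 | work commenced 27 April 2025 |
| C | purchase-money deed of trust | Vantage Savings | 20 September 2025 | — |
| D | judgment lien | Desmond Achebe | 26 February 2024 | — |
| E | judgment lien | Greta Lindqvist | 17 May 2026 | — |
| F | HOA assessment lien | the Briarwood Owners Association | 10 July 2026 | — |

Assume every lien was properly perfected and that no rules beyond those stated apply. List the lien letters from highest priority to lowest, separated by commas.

F, D, B, C, A, E

Effective dates: B is treated as recorded 27 April 2025, the work-commencement date; C was recorded 173 days after the deed — beyond 60 days — so no relation-back applies.
As an HOA assessment lien, F is senior to every other lien.
The other liens, earliest effective date first: D (26 February 2024), B (27 April 2025), C (20 September 2025), A (11 December 2025), E (17 May 2026).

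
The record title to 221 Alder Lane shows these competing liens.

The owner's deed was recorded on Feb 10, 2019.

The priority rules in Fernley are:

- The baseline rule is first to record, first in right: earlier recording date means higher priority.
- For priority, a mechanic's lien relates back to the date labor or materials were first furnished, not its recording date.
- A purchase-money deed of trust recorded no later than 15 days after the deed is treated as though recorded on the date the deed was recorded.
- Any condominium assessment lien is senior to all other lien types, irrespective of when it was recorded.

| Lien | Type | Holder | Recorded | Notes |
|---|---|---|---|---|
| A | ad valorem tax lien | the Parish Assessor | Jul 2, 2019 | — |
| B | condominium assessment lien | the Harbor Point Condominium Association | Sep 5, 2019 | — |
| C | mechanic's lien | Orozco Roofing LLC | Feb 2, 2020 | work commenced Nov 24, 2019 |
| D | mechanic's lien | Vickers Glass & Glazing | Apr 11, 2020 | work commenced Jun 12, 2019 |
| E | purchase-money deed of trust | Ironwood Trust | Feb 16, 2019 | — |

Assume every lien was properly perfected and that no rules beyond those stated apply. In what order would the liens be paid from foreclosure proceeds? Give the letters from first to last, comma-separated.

B, E, D, A, C

First, effective dates: C is treated as recorded Nov 24, 2019, the work-commencement date; D relates back to Jun 12, 2019 (work commenced); E was recorded within the 15-day window, so its effective date is the deed date Feb 10, 2019.
B is a condominium assessment lien, so it outranks all other liens regardless of date.
Ordering the rest by effective date: E (Feb 10, 2019), D (Jun 12, 2019), A (Jul 2, 2019), C (Nov 24, 2019).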